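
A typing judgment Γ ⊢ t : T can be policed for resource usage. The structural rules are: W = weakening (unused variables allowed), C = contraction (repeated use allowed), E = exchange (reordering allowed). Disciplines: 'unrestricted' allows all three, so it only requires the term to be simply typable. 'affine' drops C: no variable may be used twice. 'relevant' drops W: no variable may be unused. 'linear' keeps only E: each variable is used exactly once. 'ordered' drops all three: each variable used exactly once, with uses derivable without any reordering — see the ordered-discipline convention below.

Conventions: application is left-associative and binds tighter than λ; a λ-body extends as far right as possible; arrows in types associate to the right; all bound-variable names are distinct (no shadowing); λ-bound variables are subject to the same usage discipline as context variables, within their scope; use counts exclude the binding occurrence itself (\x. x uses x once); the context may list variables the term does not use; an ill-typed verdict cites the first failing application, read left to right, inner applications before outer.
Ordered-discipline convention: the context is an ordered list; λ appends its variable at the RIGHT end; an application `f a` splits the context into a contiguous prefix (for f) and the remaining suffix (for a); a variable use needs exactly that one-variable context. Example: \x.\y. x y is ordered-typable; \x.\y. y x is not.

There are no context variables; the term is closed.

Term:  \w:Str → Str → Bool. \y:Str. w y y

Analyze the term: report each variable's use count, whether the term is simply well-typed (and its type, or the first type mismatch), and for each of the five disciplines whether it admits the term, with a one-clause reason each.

counts: w (λ-bound)=1, y (λ-bound)=2
uses in reading order: w, y, y
typing: well-typed at (Str → Str → Bool) → Str → Bool
ordered: ✗ — repeated use of y ×2
linear: ✗ — repeated use of y ×2
affine: ✗ — repeated use of y ×2
relevant: ✓ — at least one use each (w, y)
unrestricted: ✓ — simply typable at (Str → Str → Bool) → Str → Bool; W, C, E all held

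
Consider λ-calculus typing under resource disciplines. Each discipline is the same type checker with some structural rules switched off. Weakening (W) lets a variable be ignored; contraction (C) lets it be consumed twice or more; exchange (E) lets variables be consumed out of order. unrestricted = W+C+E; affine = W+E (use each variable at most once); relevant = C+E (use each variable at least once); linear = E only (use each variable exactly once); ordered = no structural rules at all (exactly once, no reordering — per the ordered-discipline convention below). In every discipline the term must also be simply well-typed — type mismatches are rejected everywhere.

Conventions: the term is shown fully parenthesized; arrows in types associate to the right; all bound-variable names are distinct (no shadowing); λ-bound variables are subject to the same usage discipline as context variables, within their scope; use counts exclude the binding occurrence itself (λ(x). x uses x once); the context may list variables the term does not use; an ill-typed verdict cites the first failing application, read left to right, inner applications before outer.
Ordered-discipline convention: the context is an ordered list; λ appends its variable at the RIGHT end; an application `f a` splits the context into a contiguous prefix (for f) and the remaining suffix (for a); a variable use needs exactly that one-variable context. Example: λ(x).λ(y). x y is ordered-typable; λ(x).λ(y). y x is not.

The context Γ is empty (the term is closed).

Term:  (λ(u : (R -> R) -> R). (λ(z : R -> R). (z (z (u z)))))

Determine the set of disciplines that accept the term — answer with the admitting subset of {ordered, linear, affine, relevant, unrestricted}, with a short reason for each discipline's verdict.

accepted by: relevant, unrestricted
counts: u (λ-bound): 1, z (λ-bound): 3
left-to-right use order: z, z, u, z
typing: ✓ — ((R -> R) -> R) -> (R -> R) -> R
ordered: ✗, uses contraction: z ×3
linear: ✗, uses contraction: z ×3
affine: ✗, uses contraction: z ×3
relevant: ✓, none of u, z goes unused
unrestricted: ✓, simply typable at ((R -> R) -> R) -> (R -> R) -> R; W, C, E all held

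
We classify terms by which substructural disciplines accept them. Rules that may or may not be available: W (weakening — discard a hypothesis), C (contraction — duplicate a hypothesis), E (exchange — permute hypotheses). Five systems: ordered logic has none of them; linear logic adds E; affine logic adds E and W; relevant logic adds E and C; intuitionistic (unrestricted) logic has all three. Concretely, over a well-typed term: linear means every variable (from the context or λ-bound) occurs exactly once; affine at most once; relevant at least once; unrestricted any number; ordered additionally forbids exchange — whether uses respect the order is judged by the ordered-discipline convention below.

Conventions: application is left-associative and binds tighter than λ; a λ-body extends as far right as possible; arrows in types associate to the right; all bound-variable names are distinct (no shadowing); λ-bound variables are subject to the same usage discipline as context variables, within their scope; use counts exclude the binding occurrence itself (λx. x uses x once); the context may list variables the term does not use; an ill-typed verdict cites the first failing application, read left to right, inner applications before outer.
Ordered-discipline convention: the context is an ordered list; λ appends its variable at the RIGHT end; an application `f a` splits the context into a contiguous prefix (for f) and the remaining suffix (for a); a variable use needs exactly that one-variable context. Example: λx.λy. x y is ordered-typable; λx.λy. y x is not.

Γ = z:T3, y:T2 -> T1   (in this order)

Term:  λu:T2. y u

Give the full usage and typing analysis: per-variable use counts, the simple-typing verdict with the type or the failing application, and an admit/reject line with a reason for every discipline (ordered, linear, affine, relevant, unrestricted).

variable uses: z: 0; y: 1; u (λ-bound): 1
uses in reading order: y, u
typing: well-typed at T2 -> T1
ordered: ✗ — needs weakening: z unused
linear: ✗ — needs weakening: z unused
affine: ✓ — no duplicate uses among z, y, u
relevant: ✗ — needs weakening: z unused
unrestricted: ✓ — simply typable at T2 -> T1; W, C, E all held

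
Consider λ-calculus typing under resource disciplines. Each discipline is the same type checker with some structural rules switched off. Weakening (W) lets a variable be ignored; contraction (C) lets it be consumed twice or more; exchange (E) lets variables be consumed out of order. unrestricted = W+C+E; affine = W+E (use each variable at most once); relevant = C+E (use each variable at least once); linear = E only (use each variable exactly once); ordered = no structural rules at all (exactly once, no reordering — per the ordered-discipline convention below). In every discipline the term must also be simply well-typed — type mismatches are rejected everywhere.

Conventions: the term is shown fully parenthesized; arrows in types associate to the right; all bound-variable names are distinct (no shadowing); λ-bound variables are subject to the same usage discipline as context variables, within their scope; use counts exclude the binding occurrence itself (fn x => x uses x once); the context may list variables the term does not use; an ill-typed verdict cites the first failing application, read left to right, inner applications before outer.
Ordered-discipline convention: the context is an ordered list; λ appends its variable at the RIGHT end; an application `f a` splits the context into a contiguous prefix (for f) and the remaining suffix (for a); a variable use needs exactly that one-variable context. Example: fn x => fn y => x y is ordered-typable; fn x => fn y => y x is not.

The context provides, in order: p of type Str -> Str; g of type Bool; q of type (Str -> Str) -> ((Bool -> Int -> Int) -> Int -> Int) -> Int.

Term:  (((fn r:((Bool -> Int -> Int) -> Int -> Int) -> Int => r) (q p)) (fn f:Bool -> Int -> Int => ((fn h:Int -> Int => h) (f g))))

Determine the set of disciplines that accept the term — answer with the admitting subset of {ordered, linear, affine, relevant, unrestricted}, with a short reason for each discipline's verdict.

admitted in: linear, affine, relevant, unrestricted
use counts: p ×1; g ×1; q ×1; r (bound) ×1; f (bound) ×1; h (bound) ×1
uses in reading order: r, q, p, h, f, g
typing: ✓ — Int
ordered: ✗ — needs exchange: uses follow r, q, p, h, f, g
linear: ✓ — each of p, g, q, r, f, h used exactly once
affine: ✓ — at most one use each (p, g, q, r, f, h)
relevant: ✓ — at least one use each (p, g, q, r, f, h)
unrestricted: ✓ — type-checks (Int) and nothing is barred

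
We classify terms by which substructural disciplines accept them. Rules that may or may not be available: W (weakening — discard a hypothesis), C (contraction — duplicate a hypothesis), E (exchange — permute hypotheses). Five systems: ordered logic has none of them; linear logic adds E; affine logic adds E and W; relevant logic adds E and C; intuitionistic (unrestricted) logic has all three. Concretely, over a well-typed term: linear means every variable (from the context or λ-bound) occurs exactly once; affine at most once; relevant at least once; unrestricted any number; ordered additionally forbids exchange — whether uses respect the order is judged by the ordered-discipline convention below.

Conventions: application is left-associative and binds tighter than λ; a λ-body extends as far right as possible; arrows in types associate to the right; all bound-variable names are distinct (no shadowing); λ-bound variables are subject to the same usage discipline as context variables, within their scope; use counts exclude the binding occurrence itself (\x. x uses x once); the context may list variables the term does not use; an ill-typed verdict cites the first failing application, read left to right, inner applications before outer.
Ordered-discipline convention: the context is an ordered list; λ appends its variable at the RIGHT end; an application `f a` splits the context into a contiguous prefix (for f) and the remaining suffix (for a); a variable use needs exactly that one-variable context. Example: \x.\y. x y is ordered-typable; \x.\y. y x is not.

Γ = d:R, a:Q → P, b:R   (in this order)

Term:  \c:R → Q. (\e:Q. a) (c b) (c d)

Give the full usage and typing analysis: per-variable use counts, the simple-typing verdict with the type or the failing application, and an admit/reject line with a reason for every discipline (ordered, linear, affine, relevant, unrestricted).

usage: d: 1; a: 1; b: 1; c (λ-bound): 2; e (λ-bound): 0
use order (left to right): a, c, b, c, d
typing: the term checks, with type (R → Q) → P
ordered ✗ (needs contraction — c ×2; unused: e — weakening required)
linear ✗ (needs contraction — c ×2; unused: e — weakening required)
affine ✗ (needs contraction — c ×2)
relevant ✗ (unused: e — weakening required)
unrestricted ✓ (well-typed at (R → Q) → P; no restrictions here)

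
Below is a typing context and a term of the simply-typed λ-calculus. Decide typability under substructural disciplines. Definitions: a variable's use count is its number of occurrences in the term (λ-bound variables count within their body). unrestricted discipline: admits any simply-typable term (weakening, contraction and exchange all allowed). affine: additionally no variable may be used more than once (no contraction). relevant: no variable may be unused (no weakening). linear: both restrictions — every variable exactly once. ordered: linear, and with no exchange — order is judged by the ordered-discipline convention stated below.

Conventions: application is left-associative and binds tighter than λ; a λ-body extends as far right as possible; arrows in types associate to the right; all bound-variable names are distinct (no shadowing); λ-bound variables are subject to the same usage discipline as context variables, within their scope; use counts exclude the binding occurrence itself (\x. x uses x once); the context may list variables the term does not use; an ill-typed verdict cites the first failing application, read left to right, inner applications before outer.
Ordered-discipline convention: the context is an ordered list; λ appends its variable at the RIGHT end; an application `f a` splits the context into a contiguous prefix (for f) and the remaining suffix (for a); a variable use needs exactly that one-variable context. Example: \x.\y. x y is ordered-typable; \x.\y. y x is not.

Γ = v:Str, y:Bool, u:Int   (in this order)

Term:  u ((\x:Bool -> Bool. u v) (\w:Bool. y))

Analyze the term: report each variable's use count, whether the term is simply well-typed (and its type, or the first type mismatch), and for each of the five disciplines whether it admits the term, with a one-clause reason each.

usage: v: 1, y: 1, u: 2, x (λ-bound): 0, w (λ-bound): 0
order of uses: u, u, v, y
typing: ill-typed: applying a non-function (Int)
ordered ✗ (fails simple typing)
linear ✗ (a type mismatch blocks all five)
affine ✗ (the type mismatch rejects it)
relevant ✗ (not simply typable)
unrestricted ✗ (fails simple typing)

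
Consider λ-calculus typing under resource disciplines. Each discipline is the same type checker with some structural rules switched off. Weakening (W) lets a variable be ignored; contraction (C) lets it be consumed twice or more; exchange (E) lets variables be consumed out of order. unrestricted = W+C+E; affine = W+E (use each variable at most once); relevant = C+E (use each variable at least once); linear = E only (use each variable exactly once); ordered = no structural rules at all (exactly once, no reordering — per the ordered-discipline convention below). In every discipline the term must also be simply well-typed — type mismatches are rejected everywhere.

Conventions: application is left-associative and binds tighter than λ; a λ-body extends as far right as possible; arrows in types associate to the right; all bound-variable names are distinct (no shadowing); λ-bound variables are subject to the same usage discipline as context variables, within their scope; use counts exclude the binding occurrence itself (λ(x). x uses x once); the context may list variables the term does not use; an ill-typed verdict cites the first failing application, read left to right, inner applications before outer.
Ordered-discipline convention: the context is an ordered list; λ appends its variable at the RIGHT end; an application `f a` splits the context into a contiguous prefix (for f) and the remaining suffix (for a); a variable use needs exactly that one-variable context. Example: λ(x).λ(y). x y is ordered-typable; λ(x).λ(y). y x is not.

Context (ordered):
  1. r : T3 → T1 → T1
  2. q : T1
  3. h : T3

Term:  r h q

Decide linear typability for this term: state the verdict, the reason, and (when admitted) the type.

yes — each of r, q, h used exactly once; term : T1
counts: r: 1×, q: 1×, h: 1×
order of uses: r, h, q
typing: well-typed at T1
across the five disciplines: ordered ✗, linear ✓, affine ✓, relevant ✓, unrestricted ✓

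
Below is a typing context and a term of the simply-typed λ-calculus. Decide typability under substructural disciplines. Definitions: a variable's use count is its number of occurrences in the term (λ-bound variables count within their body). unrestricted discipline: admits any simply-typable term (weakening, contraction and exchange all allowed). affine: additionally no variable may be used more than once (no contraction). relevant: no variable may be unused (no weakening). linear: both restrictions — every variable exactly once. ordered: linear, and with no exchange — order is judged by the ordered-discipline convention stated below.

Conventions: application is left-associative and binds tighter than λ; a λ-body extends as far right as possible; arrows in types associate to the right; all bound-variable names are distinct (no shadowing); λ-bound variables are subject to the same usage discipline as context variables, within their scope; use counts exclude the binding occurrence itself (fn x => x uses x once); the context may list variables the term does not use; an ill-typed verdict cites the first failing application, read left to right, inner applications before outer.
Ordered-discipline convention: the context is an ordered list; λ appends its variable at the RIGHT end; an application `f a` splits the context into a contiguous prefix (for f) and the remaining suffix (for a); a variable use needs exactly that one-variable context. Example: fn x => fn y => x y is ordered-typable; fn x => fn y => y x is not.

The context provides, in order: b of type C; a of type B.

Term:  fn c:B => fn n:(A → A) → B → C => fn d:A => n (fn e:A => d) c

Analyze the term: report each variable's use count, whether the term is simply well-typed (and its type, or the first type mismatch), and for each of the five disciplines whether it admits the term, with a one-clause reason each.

use counts: b: 0; a: 0; c [bound]: 1; n [bound]: 1; d [bound]: 1; e [bound]: 0
order of uses: n, d, c
typing: the term checks, with type B → ((A → A) → B → C) → A → C
ordered: ✗ — unused: b, a, e — weakening required
linear: ✗ — unused: b, a, e — weakening required
affine: ✓ — no duplicate uses among b, a, c, n, d, e
relevant: ✗ — unused: b, a, e — weakening required
unrestricted: ✓ — type-checks (B → ((A → A) → B → C) → A → C) and nothing is barred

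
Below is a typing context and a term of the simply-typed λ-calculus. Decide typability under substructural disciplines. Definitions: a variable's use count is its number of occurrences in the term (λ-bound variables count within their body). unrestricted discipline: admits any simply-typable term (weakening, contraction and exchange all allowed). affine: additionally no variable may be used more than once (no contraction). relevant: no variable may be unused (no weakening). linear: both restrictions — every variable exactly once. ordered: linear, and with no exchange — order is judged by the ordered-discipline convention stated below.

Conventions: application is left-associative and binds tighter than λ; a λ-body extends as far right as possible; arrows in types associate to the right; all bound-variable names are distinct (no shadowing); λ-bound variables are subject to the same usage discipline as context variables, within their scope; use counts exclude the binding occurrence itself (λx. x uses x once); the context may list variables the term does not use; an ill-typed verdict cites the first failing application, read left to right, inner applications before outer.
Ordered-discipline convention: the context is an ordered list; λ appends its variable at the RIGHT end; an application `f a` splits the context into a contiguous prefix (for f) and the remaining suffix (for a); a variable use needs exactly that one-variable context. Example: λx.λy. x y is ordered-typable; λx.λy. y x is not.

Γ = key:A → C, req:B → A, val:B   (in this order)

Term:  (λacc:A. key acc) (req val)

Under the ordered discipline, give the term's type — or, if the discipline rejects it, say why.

term : C
usage: key: 1, req: 1, val: 1, acc (λ-bound): 1
left-to-right use order: key, acc, req, val
typing: the term checks, with type C
per-discipline verdicts: ordered ✓ · linear ✓ · affine ✓ · relevant ✓ · unrestricted ✓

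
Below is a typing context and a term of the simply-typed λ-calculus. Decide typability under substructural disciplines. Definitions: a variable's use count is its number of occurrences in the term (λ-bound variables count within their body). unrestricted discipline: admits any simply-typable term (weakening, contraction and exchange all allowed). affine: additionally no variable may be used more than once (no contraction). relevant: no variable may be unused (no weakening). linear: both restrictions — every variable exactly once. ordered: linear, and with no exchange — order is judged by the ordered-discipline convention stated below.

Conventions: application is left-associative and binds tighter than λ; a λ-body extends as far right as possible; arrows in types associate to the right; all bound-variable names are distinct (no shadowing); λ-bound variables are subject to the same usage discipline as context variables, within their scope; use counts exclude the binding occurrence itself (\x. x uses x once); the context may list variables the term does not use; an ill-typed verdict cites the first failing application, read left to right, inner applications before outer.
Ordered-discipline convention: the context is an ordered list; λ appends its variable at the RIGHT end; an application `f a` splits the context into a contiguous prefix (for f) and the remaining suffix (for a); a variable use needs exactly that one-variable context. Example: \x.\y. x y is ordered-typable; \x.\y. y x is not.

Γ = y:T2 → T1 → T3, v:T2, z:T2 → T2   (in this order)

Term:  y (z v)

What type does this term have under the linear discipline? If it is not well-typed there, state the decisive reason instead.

term : T1 → T3
usage: y=1, v=1, z=1
order of uses: y, z, v
typing: the term checks, with type T1 → T3
across the five disciplines: ordered ✗ | linear ✓ | affine ✓ | relevant ✓ | unrestricted ✓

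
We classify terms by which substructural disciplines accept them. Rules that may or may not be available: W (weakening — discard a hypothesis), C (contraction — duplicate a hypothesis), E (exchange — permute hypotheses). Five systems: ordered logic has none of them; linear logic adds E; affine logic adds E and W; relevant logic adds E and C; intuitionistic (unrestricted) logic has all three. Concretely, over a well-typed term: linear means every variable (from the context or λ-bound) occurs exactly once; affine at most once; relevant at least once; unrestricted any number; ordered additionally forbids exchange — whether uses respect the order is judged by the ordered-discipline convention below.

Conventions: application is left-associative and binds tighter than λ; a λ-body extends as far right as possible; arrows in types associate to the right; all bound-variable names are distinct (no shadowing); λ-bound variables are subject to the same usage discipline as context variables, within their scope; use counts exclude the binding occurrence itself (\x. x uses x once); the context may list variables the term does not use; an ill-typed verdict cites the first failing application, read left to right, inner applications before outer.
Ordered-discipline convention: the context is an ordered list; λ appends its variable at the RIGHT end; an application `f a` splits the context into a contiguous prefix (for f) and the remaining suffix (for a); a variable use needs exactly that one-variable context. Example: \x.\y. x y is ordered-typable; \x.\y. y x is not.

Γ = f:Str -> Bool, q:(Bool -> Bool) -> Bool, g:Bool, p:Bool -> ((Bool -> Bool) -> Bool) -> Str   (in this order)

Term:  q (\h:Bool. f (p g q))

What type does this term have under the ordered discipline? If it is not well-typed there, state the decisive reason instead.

not well-typed under ordered — repeated use of q ×2; unused: h — weakening required
use counts: f ×1, q ×2, g ×1, p ×1, h [bound] ×0
left-to-right use order: q, f, p, g, q
typing: well-typed at Bool
all disciplines: ordered ✗, linear ✗, affine ✗, relevant ✗, unrestricted ✓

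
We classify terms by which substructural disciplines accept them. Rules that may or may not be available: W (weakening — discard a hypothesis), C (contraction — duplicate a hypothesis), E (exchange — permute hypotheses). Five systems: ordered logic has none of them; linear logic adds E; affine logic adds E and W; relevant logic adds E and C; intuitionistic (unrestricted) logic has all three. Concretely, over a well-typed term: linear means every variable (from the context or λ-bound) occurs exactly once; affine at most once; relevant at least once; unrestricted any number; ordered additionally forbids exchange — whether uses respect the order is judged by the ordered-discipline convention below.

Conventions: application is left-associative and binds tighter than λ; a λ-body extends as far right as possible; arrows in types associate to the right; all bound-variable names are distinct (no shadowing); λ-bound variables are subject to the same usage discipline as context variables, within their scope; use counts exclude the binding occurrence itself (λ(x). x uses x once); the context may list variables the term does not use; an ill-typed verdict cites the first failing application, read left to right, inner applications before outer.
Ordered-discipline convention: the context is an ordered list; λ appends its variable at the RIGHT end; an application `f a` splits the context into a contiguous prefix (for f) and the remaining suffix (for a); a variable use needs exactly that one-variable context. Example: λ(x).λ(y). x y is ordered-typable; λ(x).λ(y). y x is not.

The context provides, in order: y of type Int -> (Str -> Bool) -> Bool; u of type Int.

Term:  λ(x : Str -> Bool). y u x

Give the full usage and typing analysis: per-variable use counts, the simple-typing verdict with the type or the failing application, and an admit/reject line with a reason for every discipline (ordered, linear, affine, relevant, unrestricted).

usage: y ×1, u ×1, x (λ-bound) ×1
uses in reading order: y, u, x
typing: well-typed — term : (Str -> Bool) -> Bool
ordered ✓ (one use each (y, u, x); ordered split holds)
linear ✓ (each of y, u, x used exactly once)
affine ✓ (none of y, u, x used more than once)
relevant ✓ (every one of y, u, x appears)
unrestricted ✓ (well-typed at (Str -> Bool) -> Bool; no restrictions here)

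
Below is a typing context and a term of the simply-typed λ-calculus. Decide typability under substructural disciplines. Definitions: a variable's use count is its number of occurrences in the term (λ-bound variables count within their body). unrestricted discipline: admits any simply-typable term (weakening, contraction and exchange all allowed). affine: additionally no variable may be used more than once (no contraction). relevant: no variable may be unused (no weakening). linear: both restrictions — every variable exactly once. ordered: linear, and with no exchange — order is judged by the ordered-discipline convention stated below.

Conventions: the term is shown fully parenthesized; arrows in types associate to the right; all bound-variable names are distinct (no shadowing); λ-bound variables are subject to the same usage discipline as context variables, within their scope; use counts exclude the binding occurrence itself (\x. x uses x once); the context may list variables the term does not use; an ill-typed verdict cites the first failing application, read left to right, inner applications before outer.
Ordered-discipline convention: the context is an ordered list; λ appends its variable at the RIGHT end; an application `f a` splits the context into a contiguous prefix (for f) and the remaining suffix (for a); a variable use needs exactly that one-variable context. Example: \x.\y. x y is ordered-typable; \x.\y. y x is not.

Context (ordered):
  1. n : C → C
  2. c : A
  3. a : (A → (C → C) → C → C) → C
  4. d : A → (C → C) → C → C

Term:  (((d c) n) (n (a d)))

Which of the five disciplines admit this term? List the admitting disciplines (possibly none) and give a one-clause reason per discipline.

accepted by: relevant, unrestricted
use counts: n: 2; c: 1; a: 1; d: 2
order of uses: d, c, n, n, a, d
typing: ✓ — C
ordered ✗ (repeated use of n ×2, d ×2)
linear ✗ (repeated use of n ×2, d ×2)
affine ✗ (repeated use of n ×2, d ×2)
relevant ✓ (at least one use each (n, c, a, d))
unrestricted ✓ (type-checks (C) and nothing is barred)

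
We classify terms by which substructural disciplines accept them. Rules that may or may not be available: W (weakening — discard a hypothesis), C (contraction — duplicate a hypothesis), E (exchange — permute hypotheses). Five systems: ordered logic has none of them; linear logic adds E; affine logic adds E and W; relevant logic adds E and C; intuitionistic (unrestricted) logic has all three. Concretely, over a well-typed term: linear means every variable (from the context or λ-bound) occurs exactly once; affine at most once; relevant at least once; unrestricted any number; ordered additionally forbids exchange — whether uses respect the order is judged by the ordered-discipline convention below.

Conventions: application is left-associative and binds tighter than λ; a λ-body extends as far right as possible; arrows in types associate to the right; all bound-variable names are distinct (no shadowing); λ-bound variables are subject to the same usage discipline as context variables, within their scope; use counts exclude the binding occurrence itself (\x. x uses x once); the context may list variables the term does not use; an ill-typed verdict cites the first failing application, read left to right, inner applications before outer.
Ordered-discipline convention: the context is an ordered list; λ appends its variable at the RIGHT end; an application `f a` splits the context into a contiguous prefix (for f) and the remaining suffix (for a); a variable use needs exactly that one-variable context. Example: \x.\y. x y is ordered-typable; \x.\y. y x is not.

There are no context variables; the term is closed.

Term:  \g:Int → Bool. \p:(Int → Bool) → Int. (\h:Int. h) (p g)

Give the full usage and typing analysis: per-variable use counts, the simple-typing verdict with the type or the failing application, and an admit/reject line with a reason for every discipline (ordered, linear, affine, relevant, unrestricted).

counts: g [bound]: 1, p [bound]: 1, h [bound]: 1
uses in reading order: h, p, g
typing: well-typed at (Int → Bool) → ((Int → Bool) → Int) → Int
ordered: ✗, needs exchange: uses follow h, p, g
linear: ✓, exactly-once usage across g, p, h
affine: ✓, no duplicate uses among g, p, h
relevant: ✓, at least one use each (g, p, h)
unrestricted: ✓, well-typed at (Int → Bool) → ((Int → Bool) → Int) → Int; no restrictions here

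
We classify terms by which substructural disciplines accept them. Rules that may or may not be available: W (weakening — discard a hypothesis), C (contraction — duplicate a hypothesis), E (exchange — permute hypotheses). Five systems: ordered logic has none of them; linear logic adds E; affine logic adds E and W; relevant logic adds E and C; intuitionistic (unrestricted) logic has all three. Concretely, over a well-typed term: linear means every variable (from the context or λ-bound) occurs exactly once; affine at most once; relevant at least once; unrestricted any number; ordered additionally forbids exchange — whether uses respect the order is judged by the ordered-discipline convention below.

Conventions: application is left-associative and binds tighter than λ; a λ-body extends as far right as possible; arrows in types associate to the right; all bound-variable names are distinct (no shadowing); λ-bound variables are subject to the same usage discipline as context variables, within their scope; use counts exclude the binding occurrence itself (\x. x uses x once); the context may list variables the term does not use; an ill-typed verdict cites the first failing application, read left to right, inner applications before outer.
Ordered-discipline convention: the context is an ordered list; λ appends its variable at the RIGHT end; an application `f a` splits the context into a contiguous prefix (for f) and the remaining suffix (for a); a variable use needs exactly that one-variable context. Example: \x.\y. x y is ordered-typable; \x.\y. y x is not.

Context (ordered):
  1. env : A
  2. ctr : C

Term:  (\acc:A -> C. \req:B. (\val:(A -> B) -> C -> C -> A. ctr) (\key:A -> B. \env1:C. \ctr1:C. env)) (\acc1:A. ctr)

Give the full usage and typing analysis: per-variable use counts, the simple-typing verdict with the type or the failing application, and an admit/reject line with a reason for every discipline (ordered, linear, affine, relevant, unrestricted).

use counts: env: 1×, ctr: 2×, acc (bound): 0×, req (bound): 0×, val (bound): 0×, key (bound): 0×, env1 (bound): 0×, ctr1 (bound): 0×, acc1 (bound): 0×
use order (left to right): ctr, env, ctr
typing: well-typed at B -> C
ordered: ✗, repeated use of ctr ×2; unused: acc, req, val, key, env1, ctr1, acc1 — weakening required
linear: ✗, repeated use of ctr ×2; unused: acc, req, val, key, env1, ctr1, acc1 — weakening required
affine: ✗, repeated use of ctr ×2
relevant: ✗, unused: acc, req, val, key, env1, ctr1, acc1 — weakening required
unrestricted: ✓, well-typed at B -> C; no restrictions here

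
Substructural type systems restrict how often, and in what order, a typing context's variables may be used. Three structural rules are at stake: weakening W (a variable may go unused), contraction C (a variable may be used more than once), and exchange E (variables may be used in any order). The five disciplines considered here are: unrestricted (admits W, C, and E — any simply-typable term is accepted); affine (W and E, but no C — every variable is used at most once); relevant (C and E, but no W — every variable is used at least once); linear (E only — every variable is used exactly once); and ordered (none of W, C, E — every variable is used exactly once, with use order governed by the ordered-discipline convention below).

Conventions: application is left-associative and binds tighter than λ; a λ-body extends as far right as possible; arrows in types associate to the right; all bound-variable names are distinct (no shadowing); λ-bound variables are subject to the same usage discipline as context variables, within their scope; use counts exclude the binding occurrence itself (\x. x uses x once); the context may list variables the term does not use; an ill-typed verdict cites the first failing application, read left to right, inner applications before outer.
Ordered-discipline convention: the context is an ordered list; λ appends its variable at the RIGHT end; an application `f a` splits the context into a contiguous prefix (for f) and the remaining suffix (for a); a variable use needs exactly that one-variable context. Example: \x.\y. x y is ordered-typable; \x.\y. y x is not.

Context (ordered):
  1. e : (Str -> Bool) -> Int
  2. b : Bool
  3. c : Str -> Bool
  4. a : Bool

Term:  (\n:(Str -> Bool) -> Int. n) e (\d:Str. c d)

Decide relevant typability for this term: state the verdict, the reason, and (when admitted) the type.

no — b, a left unused
variable uses: e ×1, b ×0, c ×1, a ×0, n (bound) ×1, d (bound) ×1
left-to-right use order: n, e, c, d
typing: ✓ — Int
summary: ordered ✗ | linear ✗ | affine ✓ | relevant ✗ | unrestricted ✓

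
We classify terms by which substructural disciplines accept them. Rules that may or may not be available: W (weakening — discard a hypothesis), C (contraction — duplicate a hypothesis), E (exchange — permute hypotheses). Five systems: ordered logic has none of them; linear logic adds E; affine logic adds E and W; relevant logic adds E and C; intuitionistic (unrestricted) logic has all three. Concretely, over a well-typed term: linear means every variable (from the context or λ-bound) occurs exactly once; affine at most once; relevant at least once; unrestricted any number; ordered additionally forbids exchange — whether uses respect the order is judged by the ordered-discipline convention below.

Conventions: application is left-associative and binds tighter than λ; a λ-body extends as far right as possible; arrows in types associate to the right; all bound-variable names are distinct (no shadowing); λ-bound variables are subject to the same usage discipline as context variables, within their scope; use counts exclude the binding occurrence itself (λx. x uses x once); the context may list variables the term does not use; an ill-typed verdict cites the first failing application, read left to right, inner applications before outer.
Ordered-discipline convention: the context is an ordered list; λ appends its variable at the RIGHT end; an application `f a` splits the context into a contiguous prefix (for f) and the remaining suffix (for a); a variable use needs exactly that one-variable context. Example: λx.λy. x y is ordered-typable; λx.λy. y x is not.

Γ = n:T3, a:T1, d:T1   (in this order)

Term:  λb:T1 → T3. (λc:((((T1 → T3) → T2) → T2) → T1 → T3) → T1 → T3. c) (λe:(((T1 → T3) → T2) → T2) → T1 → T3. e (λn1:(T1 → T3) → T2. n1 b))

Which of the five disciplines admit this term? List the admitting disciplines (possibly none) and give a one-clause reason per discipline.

admitted by: affine, unrestricted
usage: n: 0×; a: 0×; d: 0×; b [bound]: 1×; c [bound]: 1×; e [bound]: 1×; n1 [bound]: 1×
uses in reading order: c, e, n1, b
typing: the term checks, with type (T1 → T3) → ((((T1 → T3) → T2) → T2) → T1 → T3) → T1 → T3
ordered: ✗ — unused: n, a, d — weakening required
linear: ✗ — unused: n, a, d — weakening required
affine: ✓ — n, a, d, b, c, e, n1: no repeats, contraction unneeded
relevant: ✗ — unused: n, a, d — weakening required
unrestricted: ✓ — simply typable at (T1 → T3) → ((((T1 → T3) → T2) → T2) → T1 → T3) → T1 → T3; W, C, E all held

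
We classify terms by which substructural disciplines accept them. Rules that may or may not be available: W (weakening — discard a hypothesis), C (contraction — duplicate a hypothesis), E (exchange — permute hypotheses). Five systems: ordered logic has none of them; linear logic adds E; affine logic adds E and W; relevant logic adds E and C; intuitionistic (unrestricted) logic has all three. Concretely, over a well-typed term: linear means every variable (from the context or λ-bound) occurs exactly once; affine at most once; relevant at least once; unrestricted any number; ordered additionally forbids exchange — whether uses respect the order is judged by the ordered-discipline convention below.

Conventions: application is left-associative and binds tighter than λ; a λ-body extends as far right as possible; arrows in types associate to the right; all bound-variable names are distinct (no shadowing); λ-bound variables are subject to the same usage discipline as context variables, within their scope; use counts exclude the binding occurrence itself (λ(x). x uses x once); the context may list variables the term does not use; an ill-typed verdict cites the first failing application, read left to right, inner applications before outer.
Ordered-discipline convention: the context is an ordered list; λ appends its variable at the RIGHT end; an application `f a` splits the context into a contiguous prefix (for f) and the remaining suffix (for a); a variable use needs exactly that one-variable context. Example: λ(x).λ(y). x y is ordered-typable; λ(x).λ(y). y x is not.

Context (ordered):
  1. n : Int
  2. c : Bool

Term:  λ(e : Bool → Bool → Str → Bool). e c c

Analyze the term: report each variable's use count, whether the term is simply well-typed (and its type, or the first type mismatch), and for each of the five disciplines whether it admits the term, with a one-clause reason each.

counts: n ×0; c ×2; e (λ-bound) ×1
uses in reading order: e, c, c
typing: well-typed — term : (Bool → Bool → Str → Bool) → Str → Bool
ordered: ✗, uses contraction: c ×2; unused: n — weakening required
linear: ✗, uses contraction: c ×2; unused: n — weakening required
affine: ✗, uses contraction: c ×2
relevant: ✗, unused: n — weakening required
unrestricted: ✓, simply typable at (Bool → Bool → Str → Bool) → Str → Bool; W, C, E all held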